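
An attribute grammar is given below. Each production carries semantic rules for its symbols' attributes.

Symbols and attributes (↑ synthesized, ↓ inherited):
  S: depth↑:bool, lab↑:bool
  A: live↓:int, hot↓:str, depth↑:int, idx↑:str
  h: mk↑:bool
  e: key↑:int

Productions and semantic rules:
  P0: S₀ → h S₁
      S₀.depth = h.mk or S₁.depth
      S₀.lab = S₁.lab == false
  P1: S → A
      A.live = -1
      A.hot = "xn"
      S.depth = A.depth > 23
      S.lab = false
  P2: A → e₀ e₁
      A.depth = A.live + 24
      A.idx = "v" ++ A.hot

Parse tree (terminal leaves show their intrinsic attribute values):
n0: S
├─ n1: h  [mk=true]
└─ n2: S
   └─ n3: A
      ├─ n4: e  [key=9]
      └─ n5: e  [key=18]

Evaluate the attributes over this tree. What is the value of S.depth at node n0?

1. n1.mk = true  [terminal]
2. n3.live = -1  [-1]
3. n3.hot = "xn"  ["xn"]
4. n4.key = 9  [terminal]
5. n5.key = 18  [terminal]
6. n3.depth = 23  [A.live + 24]
7. n3.idx = "vxn"  ["v" ++ A.hot]
8. n2.depth = false  [A.depth > 23]
9. n2.lab = false  [false]
10. n0.depth = true  [h.mk or S₁.depth]
11. n0.lab = true  [S₁.lab == false]

true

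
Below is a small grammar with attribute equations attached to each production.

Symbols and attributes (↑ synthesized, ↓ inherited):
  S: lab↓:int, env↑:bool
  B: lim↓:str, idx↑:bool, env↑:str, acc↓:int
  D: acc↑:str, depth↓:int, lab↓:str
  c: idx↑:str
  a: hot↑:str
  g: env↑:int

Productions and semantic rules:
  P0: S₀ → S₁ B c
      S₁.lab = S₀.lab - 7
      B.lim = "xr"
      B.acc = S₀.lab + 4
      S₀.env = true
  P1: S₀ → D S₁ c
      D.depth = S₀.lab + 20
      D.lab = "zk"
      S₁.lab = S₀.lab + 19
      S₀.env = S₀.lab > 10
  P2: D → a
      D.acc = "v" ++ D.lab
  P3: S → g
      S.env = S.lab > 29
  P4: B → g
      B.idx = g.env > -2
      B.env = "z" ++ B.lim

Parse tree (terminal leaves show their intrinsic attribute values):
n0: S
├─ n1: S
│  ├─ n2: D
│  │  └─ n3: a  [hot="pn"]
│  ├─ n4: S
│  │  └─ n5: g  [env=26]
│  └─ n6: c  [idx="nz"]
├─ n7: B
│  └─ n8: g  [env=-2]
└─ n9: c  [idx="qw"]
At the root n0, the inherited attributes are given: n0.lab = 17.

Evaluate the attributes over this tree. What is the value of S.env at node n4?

1. n0.lab = 17  [given at root]
2. n1.lab = 10  [S₀.lab - 7]
3. n2.depth = 30  [S₀.lab + 20]
4. n2.lab = "zk"  ["zk"]
5. n3.hot = "pn"  [terminal]
6. n2.acc = "vzk"  ["v" ++ D.lab]
7. n4.lab = 29  [S₀.lab + 19]
8. n5.env = 26  [terminal]
9. n4.env = false  [S.lab > 29]
10. n6.idx = "nz"  [terminal]
11. n1.env = false  [S₀.lab > 10]
12. n7.lim = "xr"  ["xr"]
13. n7.acc = 21  [S₀.lab + 4]
14. n8.env = -2  [terminal]
15. n7.idx = false  [g.env > -2]
16. n7.env = "zxr"  ["z" ++ B.lim]
17. n9.idx = "qw"  [terminal]
18. n0.env = true  [true]

false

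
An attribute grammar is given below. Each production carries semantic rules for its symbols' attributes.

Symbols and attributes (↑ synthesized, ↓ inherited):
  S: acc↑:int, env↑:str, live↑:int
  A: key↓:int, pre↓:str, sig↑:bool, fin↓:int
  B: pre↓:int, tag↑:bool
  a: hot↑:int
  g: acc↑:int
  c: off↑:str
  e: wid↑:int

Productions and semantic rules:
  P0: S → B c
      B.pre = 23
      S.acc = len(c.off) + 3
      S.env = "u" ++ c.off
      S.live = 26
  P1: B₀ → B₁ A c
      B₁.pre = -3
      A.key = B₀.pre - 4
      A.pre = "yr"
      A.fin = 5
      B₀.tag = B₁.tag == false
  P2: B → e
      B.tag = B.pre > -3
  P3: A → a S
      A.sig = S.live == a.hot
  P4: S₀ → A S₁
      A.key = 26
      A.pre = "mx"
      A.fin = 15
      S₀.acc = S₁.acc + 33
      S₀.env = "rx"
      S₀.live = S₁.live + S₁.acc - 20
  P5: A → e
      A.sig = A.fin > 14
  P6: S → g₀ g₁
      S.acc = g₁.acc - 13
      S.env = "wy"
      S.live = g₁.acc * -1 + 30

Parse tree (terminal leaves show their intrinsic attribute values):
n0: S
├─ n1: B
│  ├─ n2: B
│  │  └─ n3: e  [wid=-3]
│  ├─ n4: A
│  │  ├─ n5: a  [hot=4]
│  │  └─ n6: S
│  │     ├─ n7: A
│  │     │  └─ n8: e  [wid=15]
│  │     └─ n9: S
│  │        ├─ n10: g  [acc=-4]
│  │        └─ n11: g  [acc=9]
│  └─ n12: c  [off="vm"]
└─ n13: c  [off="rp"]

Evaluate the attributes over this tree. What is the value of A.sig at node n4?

false

1. n1.pre = 23  [23]
2. n2.pre = -3  [-3]
3. n3.wid = -3  [terminal]
4. n2.tag = false  [B.pre > -3]
5. n4.key = 19  [B₀.pre - 4]
6. n4.pre = "yr"  ["yr"]
7. n4.fin = 5  [5]
8. n5.hot = 4  [terminal]
9. n7.key = 26  [26]
10. n7.pre = "mx"  ["mx"]
11. n7.fin = 15  [15]
12. n8.wid = 15  [terminal]
13. n7.sig = true  [A.fin > 14]
14. n10.acc = -4  [terminal]
15. n11.acc = 9  [terminal]
16. n9.acc = -4  [g₁.acc - 13]
17. n9.env = "wy"  ["wy"]
18. n9.live = 21  [g₁.acc * -1 + 30]
19. n6.acc = 29  [S₁.acc + 33]
20. n6.env = "rx"  ["rx"]
21. n6.live = -3  [S₁.live + S₁.acc - 20]
22. n4.sig = false  [S.live == a.hot]
23. n12.off = "vm"  [terminal]
24. n1.tag = true  [B₁.tag == false]
25. n13.off = "rp"  [terminal]
26. n0.acc = 5  [len(c.off) + 3]
27. n0.env = "urp"  ["u" ++ c.off]
28. n0.live = 26  [26]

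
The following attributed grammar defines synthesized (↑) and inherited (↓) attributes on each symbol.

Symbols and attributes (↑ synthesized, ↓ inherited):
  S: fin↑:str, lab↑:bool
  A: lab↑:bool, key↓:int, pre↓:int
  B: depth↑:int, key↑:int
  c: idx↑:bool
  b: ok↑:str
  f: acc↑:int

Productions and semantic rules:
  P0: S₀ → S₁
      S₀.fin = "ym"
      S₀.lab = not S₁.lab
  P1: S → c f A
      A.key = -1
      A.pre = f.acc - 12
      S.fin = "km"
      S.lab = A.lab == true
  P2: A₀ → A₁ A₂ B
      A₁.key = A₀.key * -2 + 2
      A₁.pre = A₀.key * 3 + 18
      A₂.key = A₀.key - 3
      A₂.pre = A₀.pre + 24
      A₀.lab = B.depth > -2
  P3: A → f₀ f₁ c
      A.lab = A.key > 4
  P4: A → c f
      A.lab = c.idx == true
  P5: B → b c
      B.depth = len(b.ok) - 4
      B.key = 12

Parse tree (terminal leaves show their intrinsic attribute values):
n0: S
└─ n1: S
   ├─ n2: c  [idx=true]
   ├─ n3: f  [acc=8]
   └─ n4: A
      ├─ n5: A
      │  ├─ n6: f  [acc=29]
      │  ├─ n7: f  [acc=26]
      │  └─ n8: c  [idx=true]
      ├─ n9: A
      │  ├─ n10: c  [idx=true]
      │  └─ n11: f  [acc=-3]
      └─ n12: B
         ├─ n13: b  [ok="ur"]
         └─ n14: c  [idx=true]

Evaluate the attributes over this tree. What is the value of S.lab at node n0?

1. n2.idx = true  [terminal]
2. n3.acc = 8  [terminal]
3. n4.key = -1  [-1]
4. n4.pre = -4  [f.acc - 12]
5. n5.key = 4  [A₀.key * -2 + 2]
6. n5.pre = 15  [A₀.key * 3 + 18]
7. n6.acc = 29  [terminal]
8. n7.acc = 26  [terminal]
9. n8.idx = true  [terminal]
10. n5.lab = false  [A.key > 4]
11. n9.key = -4  [A₀.key - 3]
12. n9.pre = 20  [A₀.pre + 24]
13. n10.idx = true  [terminal]
14. n11.acc = -3  [terminal]
15. n9.lab = true  [c.idx == true]
16. n13.ok = "ur"  [terminal]
17. n14.idx = true  [terminal]
18. n12.depth = -2  [len(b.ok) - 4]
19. n12.key = 12  [12]
20. n4.lab = false  [B.depth > -2]
21. n1.fin = "km"  ["km"]
22. n1.lab = false  [A.lab == true]
23. n0.fin = "ym"  ["ym"]
24. n0.lab = true  [not S₁.lab]

true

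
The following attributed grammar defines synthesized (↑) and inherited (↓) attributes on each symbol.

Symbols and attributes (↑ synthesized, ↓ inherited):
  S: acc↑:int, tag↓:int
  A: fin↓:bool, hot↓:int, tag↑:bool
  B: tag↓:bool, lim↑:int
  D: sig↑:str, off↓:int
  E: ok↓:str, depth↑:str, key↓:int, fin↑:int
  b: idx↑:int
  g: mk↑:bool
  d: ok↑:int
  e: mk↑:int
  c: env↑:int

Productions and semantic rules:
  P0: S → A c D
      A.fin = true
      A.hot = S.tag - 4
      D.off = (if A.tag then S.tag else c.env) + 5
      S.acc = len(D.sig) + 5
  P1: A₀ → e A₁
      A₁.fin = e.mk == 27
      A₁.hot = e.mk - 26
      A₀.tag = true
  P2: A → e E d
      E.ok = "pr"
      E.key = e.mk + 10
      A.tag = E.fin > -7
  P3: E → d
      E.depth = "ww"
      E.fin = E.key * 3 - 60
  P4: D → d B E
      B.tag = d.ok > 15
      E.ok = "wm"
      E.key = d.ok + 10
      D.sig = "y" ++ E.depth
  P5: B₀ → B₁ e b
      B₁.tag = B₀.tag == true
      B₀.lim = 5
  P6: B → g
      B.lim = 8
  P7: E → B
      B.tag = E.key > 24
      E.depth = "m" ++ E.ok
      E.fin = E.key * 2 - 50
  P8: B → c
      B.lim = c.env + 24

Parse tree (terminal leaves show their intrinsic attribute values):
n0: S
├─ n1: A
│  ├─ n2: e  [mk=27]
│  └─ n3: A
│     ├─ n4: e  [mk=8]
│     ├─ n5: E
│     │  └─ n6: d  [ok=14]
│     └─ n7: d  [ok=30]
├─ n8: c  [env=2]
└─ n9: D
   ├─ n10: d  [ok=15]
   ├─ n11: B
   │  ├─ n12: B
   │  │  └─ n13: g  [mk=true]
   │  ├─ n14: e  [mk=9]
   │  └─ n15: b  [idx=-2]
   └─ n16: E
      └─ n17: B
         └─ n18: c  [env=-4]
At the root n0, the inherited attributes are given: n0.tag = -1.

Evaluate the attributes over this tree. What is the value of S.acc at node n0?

9

1. n0.tag = -1  [given at root]
2. n1.fin = true  [true]
3. n1.hot = -5  [S.tag - 4]
4. n2.mk = 27  [terminal]
5. n3.fin = true  [e.mk == 27]
6. n3.hot = 1  [e.mk - 26]
7. n4.mk = 8  [terminal]
8. n5.ok = "pr"  ["pr"]
9. n5.key = 18  [e.mk + 10]
10. n6.ok = 14  [terminal]
11. n5.depth = "ww"  ["ww"]
12. n5.fin = -6  [E.key * 3 - 60]
13. n7.ok = 30  [terminal]
14. n3.tag = true  [E.fin > -7]
15. n1.tag = true  [true]
16. n8.env = 2  [terminal]
17. n9.off = 4  [(if A.tag then S.tag else c.env) + 5]
18. n10.ok = 15  [terminal]
19. n11.tag = false  [d.ok > 15]
20. n12.tag = false  [B₀.tag == true]
21. n13.mk = true  [terminal]
22. n12.lim = 8  [8]
23. n14.mk = 9  [terminal]
24. n15.idx = -2  [terminal]
25. n11.lim = 5  [5]
26. n16.ok = "wm"  ["wm"]
27. n16.key = 25  [d.ok + 10]
28. n17.tag = true  [E.key > 24]
29. n18.env = -4  [terminal]
30. n17.lim = 20  [c.env + 24]
31. n16.depth = "mwm"  ["m" ++ E.ok]
32. n16.fin = 0  [E.key * 2 - 50]
33. n9.sig = "ymwm"  ["y" ++ E.depth]
34. n0.acc = 9  [len(D.sig) + 5]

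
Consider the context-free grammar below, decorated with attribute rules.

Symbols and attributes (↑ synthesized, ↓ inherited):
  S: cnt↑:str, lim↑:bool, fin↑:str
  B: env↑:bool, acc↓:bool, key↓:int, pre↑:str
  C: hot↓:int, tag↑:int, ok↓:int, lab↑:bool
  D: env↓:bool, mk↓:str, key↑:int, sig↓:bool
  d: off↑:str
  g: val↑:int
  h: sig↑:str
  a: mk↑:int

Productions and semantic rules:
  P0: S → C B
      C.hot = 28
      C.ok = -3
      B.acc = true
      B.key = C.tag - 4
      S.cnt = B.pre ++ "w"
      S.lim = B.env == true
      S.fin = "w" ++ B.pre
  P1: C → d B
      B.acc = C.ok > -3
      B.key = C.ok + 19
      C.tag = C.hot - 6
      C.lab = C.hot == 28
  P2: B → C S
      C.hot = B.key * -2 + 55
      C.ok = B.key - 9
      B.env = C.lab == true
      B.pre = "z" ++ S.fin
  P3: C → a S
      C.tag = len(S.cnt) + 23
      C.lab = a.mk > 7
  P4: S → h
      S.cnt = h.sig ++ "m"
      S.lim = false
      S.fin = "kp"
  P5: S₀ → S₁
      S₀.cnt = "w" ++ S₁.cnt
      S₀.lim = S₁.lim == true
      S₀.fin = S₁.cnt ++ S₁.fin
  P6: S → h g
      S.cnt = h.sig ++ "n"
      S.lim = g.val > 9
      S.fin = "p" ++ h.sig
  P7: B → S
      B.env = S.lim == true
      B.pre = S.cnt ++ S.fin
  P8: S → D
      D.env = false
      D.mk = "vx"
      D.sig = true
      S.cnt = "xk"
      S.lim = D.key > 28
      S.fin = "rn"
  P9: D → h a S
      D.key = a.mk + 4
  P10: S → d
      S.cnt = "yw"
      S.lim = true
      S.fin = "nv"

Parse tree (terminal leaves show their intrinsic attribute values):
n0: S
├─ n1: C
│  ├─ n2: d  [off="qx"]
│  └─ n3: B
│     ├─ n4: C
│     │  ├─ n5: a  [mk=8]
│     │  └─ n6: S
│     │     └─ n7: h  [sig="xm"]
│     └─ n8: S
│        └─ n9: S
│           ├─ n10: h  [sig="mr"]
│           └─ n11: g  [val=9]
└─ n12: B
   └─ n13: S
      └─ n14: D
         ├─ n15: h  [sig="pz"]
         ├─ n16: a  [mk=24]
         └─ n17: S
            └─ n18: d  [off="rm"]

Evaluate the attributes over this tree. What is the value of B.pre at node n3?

"zmrnpmr"

1. n1.hot = 28  [28]
2. n1.ok = -3  [-3]
3. n2.off = "qx"  [terminal]
4. n3.acc = false  [C.ok > -3]
5. n3.key = 16  [C.ok + 19]
6. n4.hot = 23  [B.key * -2 + 55]
7. n4.ok = 7  [B.key - 9]
8. n5.mk = 8  [terminal]
9. n7.sig = "xm"  [terminal]
10. n6.cnt = "xmm"  [h.sig ++ "m"]
11. n6.lim = false  [false]
12. n6.fin = "kp"  ["kp"]
13. n4.tag = 26  [len(S.cnt) + 23]
14. n4.lab = true  [a.mk > 7]
15. n10.sig = "mr"  [terminal]
16. n11.val = 9  [terminal]
17. n9.cnt = "mrn"  [h.sig ++ "n"]
18. n9.lim = false  [g.val > 9]
19. n9.fin = "pmr"  ["p" ++ h.sig]
20. n8.cnt = "wmrn"  ["w" ++ S₁.cnt]
21. n8.lim = false  [S₁.lim == true]
22. n8.fin = "mrnpmr"  [S₁.cnt ++ S₁.fin]
23. n3.env = true  [C.lab == true]
24. n3.pre = "zmrnpmr"  ["z" ++ S.fin]
25. n1.tag = 22  [C.hot - 6]
26. n1.lab = true  [C.hot == 28]
27. n12.acc = true  [true]
28. n12.key = 18  [C.tag - 4]
29. n14.env = false  [false]
30. n14.mk = "vx"  ["vx"]
31. n14.sig = true  [true]
32. n15.sig = "pz"  [terminal]
33. n16.mk = 24  [terminal]
34. n18.off = "rm"  [terminal]
35. n17.cnt = "yw"  ["yw"]
36. n17.lim = true  [true]
37. n17.fin = "nv"  ["nv"]
38. n14.key = 28  [a.mk + 4]
39. n13.cnt = "xk"  ["xk"]
40. n13.lim = false  [D.key > 28]
41. n13.fin = "rn"  ["rn"]
42. n12.env = false  [S.lim == true]
43. n12.pre = "xkrn"  [S.cnt ++ S.fin]
44. n0.cnt = "xkrnw"  [B.pre ++ "w"]
45. n0.lim = false  [B.env == true]
46. n0.fin = "wxkrn"  ["w" ++ B.pre]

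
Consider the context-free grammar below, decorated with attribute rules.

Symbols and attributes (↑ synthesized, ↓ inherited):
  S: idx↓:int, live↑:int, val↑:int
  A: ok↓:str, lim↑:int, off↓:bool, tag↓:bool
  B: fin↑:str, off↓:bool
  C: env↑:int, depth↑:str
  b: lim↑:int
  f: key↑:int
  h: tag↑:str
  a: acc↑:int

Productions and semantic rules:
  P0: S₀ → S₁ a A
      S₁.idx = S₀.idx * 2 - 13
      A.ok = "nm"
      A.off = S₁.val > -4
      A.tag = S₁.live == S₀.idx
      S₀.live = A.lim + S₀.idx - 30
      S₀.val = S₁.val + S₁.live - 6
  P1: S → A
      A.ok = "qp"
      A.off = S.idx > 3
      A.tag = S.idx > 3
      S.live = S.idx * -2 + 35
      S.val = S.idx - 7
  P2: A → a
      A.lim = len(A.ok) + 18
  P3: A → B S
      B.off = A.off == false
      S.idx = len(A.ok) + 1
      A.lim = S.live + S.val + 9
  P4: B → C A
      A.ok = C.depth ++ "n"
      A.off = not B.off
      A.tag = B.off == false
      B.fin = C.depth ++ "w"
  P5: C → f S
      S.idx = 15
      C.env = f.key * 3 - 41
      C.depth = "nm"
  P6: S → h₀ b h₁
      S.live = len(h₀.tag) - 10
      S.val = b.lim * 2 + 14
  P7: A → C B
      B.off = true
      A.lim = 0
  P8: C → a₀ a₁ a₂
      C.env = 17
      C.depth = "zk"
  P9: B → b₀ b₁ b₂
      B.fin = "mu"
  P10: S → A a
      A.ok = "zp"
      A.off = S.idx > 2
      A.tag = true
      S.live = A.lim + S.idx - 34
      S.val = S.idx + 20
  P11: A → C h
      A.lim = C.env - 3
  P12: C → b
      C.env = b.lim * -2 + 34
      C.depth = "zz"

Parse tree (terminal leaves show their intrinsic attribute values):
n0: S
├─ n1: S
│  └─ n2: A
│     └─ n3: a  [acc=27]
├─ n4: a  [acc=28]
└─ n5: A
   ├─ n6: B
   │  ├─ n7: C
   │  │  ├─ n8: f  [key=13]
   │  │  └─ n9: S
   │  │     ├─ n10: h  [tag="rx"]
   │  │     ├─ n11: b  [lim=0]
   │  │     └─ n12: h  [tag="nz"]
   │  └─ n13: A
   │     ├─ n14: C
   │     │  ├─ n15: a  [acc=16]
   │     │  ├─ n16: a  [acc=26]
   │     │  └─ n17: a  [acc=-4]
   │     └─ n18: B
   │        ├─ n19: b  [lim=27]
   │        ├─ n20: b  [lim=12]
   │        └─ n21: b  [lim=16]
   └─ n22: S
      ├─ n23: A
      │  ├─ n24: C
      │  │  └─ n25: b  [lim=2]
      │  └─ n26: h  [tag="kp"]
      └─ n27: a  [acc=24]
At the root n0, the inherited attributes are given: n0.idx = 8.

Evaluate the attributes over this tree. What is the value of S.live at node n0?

6

1. n0.idx = 8  [given at root]
2. n1.idx = 3  [S₀.idx * 2 - 13]
3. n2.ok = "qp"  ["qp"]
4. n2.off = false  [S.idx > 3]
5. n2.tag = false  [S.idx > 3]
6. n3.acc = 27  [terminal]
7. n2.lim = 20  [len(A.ok) + 18]
8. n1.live = 29  [S.idx * -2 + 35]
9. n1.val = -4  [S.idx - 7]
10. n4.acc = 28  [terminal]
11. n5.ok = "nm"  ["nm"]
12. n5.off = false  [S₁.val > -4]
13. n5.tag = false  [S₁.live == S₀.idx]
14. n6.off = true  [A.off == false]
15. n8.key = 13  [terminal]
16. n9.idx = 15  [15]
17. n10.tag = "rx"  [terminal]
18. n11.lim = 0  [terminal]
19. n12.tag = "nz"  [terminal]
20. n9.live = -8  [len(h₀.tag) - 10]
21. n9.val = 14  [b.lim * 2 + 14]
22. n7.env = -2  [f.key * 3 - 41]
23. n7.depth = "nm"  ["nm"]
24. n13.ok = "nmn"  [C.depth ++ "n"]
25. n13.off = false  [not B.off]
26. n13.tag = false  [B.off == false]
27. n15.acc = 16  [terminal]
28. n16.acc = 26  [terminal]
29. n17.acc = -4  [terminal]
30. n14.env = 17  [17]
31. n14.depth = "zk"  ["zk"]
32. n18.off = true  [true]
33. n19.lim = 27  [terminal]
34. n20.lim = 12  [terminal]
35. n21.lim = 16  [terminal]
36. n18.fin = "mu"  ["mu"]
37. n13.lim = 0  [0]
38. n6.fin = "nmw"  [C.depth ++ "w"]
39. n22.idx = 3  [len(A.ok) + 1]
40. n23.ok = "zp"  ["zp"]
41. n23.off = true  [S.idx > 2]
42. n23.tag = true  [true]
43. n25.lim = 2  [terminal]
44. n24.env = 30  [b.lim * -2 + 34]
45. n24.depth = "zz"  ["zz"]
46. n26.tag = "kp"  [terminal]
47. n23.lim = 27  [C.env - 3]
48. n27.acc = 24  [terminal]
49. n22.live = -4  [A.lim + S.idx - 34]
50. n22.val = 23  [S.idx + 20]
51. n5.lim = 28  [S.live + S.val + 9]
52. n0.live = 6  [A.lim + S₀.idx - 30]
53. n0.val = 19  [S₁.val + S₁.live - 6]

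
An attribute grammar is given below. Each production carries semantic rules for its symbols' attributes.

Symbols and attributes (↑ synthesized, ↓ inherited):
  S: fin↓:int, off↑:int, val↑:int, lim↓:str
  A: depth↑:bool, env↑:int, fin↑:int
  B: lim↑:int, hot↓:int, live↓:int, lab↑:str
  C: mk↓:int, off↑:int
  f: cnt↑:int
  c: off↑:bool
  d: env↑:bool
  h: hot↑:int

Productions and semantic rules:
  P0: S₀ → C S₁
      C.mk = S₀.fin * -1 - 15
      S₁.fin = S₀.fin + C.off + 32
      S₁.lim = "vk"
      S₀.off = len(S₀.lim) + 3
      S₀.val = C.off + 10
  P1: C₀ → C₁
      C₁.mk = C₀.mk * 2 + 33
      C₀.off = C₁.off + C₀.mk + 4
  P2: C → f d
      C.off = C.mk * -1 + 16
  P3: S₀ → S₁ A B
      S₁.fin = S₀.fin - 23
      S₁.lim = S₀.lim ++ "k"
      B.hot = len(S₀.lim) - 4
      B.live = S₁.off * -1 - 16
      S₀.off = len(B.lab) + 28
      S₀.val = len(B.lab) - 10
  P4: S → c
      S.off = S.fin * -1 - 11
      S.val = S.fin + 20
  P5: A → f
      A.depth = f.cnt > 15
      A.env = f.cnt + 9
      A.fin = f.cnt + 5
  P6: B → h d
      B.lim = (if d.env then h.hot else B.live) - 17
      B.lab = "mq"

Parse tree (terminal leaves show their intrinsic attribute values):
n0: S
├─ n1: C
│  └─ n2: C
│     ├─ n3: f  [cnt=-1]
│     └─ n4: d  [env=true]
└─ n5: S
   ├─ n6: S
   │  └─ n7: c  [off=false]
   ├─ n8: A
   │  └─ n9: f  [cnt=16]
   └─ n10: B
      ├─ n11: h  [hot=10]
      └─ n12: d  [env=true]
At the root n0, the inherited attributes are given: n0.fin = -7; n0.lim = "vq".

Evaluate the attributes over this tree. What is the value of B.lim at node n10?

1. n0.fin = -7  [given at root]
2. n0.lim = "vq"  [given at root]
3. n1.mk = -8  [S₀.fin * -1 - 15]
4. n2.mk = 17  [C₀.mk * 2 + 33]
5. n3.cnt = -1  [terminal]
6. n4.env = true  [terminal]
7. n2.off = -1  [C.mk * -1 + 16]
8. n1.off = -5  [C₁.off + C₀.mk + 4]
9. n5.fin = 20  [S₀.fin + C.off + 32]
10. n5.lim = "vk"  ["vk"]
11. n6.fin = -3  [S₀.fin - 23]
12. n6.lim = "vkk"  [S₀.lim ++ "k"]
13. n7.off = false  [terminal]
14. n6.off = -8  [S.fin * -1 - 11]
15. n6.val = 17  [S.fin + 20]
16. n9.cnt = 16  [terminal]
17. n8.depth = true  [f.cnt > 15]
18. n8.env = 25  [f.cnt + 9]
19. n8.fin = 21  [f.cnt + 5]
20. n10.hot = -2  [len(S₀.lim) - 4]
21. n10.live = -8  [S₁.off * -1 - 16]
22. n11.hot = 10  [terminal]
23. n12.env = true  [terminal]
24. n10.lim = -7  [(if d.env then h.hot else B.live) - 17]
25. n10.lab = "mq"  ["mq"]
26. n5.off = 30  [len(B.lab) + 28]
27. n5.val = -8  [len(B.lab) - 10]
28. n0.off = 5  [len(S₀.lim) + 3]
29. n0.val = 5  [C.off + 10]

-7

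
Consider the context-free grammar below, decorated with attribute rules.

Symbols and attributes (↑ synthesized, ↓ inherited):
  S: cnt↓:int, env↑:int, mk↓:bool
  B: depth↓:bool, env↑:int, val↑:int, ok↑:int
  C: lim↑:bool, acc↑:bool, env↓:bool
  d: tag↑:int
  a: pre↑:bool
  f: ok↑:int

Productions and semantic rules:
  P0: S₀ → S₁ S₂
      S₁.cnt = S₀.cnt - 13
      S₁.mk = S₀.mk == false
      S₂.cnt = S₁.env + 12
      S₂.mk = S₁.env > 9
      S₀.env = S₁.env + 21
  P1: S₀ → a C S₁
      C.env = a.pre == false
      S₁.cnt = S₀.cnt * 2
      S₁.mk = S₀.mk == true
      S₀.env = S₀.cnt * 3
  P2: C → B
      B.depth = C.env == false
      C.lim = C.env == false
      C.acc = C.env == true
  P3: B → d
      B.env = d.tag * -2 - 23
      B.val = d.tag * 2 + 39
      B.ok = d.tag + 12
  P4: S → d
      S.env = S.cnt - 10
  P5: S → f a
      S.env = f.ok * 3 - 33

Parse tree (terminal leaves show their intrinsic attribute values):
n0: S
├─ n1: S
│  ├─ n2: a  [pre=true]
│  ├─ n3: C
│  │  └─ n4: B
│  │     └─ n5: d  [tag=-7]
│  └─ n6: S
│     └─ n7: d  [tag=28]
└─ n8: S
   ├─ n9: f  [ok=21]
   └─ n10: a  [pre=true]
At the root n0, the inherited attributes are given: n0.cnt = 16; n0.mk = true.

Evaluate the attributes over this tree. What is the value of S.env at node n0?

1. n0.cnt = 16  [given at root]
2. n0.mk = true  [given at root]
3. n1.cnt = 3  [S₀.cnt - 13]
4. n1.mk = false  [S₀.mk == false]
5. n2.pre = true  [terminal]
6. n3.env = false  [a.pre == false]
7. n4.depth = true  [C.env == false]
8. n5.tag = -7  [terminal]
9. n4.env = -9  [d.tag * -2 - 23]
10. n4.val = 25  [d.tag * 2 + 39]
11. n4.ok = 5  [d.tag + 12]
12. n3.lim = true  [C.env == false]
13. n3.acc = false  [C.env == true]
14. n6.cnt = 6  [S₀.cnt * 2]
15. n6.mk = false  [S₀.mk == true]
16. n7.tag = 28  [terminal]
17. n6.env = -4  [S.cnt - 10]
18. n1.env = 9  [S₀.cnt * 3]
19. n8.cnt = 21  [S₁.env + 12]
20. n8.mk = false  [S₁.env > 9]
21. n9.ok = 21  [terminal]
22. n10.pre = true  [terminal]
23. n8.env = 30  [f.ok * 3 - 33]
24. n0.env = 30  [S₁.env + 21]

30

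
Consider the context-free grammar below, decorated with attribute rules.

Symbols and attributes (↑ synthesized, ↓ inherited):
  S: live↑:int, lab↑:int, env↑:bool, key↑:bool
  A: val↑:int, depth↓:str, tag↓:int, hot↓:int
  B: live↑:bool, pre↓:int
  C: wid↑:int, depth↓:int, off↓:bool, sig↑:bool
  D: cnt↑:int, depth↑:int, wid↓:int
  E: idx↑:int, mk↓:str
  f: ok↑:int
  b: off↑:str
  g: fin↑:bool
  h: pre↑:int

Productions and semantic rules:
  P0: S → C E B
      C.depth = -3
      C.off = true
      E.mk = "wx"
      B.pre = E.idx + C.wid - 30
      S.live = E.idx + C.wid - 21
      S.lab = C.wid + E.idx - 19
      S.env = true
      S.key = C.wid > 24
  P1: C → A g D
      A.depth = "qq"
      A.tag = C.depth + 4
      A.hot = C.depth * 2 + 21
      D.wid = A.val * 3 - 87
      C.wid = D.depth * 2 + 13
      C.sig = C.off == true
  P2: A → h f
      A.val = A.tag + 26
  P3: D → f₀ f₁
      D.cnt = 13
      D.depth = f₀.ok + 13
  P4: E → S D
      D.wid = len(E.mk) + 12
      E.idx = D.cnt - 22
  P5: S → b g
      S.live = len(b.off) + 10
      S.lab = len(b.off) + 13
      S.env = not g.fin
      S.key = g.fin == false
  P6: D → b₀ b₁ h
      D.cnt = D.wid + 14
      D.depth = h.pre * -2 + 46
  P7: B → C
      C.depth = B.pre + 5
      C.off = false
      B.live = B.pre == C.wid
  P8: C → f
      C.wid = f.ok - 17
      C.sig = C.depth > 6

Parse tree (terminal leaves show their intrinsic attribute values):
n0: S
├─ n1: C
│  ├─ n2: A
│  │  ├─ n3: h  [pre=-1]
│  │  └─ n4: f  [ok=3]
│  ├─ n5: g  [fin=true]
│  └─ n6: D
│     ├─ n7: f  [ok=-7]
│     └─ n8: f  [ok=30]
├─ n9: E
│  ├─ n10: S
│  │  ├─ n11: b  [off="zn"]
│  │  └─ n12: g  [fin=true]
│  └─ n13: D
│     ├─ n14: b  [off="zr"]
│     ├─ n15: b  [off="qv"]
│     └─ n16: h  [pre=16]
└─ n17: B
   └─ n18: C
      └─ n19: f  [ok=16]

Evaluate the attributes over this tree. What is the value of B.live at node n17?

1. n1.depth = -3  [-3]
2. n1.off = true  [true]
3. n2.depth = "qq"  ["qq"]
4. n2.tag = 1  [C.depth + 4]
5. n2.hot = 15  [C.depth * 2 + 21]
6. n3.pre = -1  [terminal]
7. n4.ok = 3  [terminal]
8. n2.val = 27  [A.tag + 26]
9. n5.fin = true  [terminal]
10. n6.wid = -6  [A.val * 3 - 87]
11. n7.ok = -7  [terminal]
12. n8.ok = 30  [terminal]
13. n6.cnt = 13  [13]
14. n6.depth = 6  [f₀.ok + 13]
15. n1.wid = 25  [D.depth * 2 + 13]
16. n1.sig = true  [C.off == true]
17. n9.mk = "wx"  ["wx"]
18. n11.off = "zn"  [terminal]
19. n12.fin = true  [terminal]
20. n10.live = 12  [len(b.off) + 10]
21. n10.lab = 15  [len(b.off) + 13]
22. n10.env = false  [not g.fin]
23. n10.key = false  [g.fin == false]
24. n13.wid = 14  [len(E.mk) + 12]
25. n14.off = "zr"  [terminal]
26. n15.off = "qv"  [terminal]
27. n16.pre = 16  [terminal]
28. n13.cnt = 28  [D.wid + 14]
29. n13.depth = 14  [h.pre * -2 + 46]
30. n9.idx = 6  [D.cnt - 22]
31. n17.pre = 1  [E.idx + C.wid - 30]
32. n18.depth = 6  [B.pre + 5]
33. n18.off = false  [false]
34. n19.ok = 16  [terminal]
35. n18.wid = -1  [f.ok - 17]
36. n18.sig = false  [C.depth > 6]
37. n17.live = false  [B.pre == C.wid]
38. n0.live = 10  [E.idx + C.wid - 21]
39. n0.lab = 12  [C.wid + E.idx - 19]
40. n0.env = true  [true]
41. n0.key = true  [C.wid > 24]

false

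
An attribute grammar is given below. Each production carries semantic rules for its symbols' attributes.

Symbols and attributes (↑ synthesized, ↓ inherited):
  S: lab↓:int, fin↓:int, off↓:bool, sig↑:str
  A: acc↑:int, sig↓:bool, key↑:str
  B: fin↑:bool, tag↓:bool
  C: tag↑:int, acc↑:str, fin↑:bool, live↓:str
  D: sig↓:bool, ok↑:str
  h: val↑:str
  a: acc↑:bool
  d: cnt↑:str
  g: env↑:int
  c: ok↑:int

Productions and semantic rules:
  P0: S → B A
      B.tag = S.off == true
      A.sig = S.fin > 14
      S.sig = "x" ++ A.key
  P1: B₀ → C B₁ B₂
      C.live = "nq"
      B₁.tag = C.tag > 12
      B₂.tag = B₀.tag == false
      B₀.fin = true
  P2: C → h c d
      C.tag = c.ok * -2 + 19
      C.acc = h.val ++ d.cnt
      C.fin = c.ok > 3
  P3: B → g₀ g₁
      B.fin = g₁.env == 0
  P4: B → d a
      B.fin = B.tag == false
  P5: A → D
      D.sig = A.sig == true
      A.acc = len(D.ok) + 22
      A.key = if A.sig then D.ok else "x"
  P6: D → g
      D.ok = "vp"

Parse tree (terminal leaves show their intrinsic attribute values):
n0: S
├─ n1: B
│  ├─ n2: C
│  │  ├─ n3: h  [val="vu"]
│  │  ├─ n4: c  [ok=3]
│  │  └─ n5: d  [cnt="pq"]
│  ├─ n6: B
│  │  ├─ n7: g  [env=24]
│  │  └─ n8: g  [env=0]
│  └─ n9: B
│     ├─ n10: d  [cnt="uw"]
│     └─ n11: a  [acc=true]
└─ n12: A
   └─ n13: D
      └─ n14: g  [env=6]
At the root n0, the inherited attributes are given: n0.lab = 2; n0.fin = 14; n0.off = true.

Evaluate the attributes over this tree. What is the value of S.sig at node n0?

1. n0.lab = 2  [given at root]
2. n0.fin = 14  [given at root]
3. n0.off = true  [given at root]
4. n1.tag = true  [S.off == true]
5. n2.live = "nq"  ["nq"]
6. n3.val = "vu"  [terminal]
7. n4.ok = 3  [terminal]
8. n5.cnt = "pq"  [terminal]
9. n2.tag = 13  [c.ok * -2 + 19]
10. n2.acc = "vupq"  [h.val ++ d.cnt]
11. n2.fin = false  [c.ok > 3]
12. n6.tag = true  [C.tag > 12]
13. n7.env = 24  [terminal]
14. n8.env = 0  [terminal]
15. n6.fin = true  [g₁.env == 0]
16. n9.tag = false  [B₀.tag == false]
17. n10.cnt = "uw"  [terminal]
18. n11.acc = true  [terminal]
19. n9.fin = true  [B.tag == false]
20. n1.fin = true  [true]
21. n12.sig = false  [S.fin > 14]
22. n13.sig = false  [A.sig == true]
23. n14.env = 6  [terminal]
24. n13.ok = "vp"  ["vp"]
25. n12.acc = 24  [len(D.ok) + 22]
26. n12.key = "x"  [if A.sig then D.ok else "x"]
27. n0.sig = "xx"  ["x" ++ A.key]

"xx"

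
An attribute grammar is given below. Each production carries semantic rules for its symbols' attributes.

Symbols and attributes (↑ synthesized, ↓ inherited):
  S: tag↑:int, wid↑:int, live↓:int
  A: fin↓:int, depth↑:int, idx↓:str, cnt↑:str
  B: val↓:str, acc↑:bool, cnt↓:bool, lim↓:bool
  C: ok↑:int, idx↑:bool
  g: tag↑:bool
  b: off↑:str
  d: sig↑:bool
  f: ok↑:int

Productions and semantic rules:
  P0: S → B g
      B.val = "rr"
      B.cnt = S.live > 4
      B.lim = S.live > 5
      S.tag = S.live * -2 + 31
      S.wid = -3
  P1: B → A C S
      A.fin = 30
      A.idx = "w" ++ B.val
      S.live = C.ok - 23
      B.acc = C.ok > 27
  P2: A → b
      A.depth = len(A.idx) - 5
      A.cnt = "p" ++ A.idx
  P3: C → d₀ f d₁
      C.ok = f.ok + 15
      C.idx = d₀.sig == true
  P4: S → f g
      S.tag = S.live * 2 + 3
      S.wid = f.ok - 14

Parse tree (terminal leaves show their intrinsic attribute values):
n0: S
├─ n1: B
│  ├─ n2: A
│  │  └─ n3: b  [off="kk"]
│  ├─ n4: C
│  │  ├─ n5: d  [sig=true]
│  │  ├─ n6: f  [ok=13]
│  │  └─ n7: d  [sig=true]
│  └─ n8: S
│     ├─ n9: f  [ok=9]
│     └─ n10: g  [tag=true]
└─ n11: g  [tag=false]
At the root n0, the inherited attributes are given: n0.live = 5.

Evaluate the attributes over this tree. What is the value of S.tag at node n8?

1. n0.live = 5  [given at root]
2. n1.val = "rr"  ["rr"]
3. n1.cnt = true  [S.live > 4]
4. n1.lim = false  [S.live > 5]
5. n2.fin = 30  [30]
6. n2.idx = "wrr"  ["w" ++ B.val]
7. n3.off = "kk"  [terminal]
8. n2.depth = -2  [len(A.idx) - 5]
9. n2.cnt = "pwrr"  ["p" ++ A.idx]
10. n5.sig = true  [terminal]
11. n6.ok = 13  [terminal]
12. n7.sig = true  [terminal]
13. n4.ok = 28  [f.ok + 15]
14. n4.idx = true  [d₀.sig == true]
15. n8.live = 5  [C.ok - 23]
16. n9.ok = 9  [terminal]
17. n10.tag = true  [terminal]
18. n8.tag = 13  [S.live * 2 + 3]
19. n8.wid = -5  [f.ok - 14]
20. n1.acc = true  [C.ok > 27]
21. n11.tag = false  [terminal]
22. n0.tag = 21  [S.live * -2 + 31]
23. n0.wid = -3  [-3]

13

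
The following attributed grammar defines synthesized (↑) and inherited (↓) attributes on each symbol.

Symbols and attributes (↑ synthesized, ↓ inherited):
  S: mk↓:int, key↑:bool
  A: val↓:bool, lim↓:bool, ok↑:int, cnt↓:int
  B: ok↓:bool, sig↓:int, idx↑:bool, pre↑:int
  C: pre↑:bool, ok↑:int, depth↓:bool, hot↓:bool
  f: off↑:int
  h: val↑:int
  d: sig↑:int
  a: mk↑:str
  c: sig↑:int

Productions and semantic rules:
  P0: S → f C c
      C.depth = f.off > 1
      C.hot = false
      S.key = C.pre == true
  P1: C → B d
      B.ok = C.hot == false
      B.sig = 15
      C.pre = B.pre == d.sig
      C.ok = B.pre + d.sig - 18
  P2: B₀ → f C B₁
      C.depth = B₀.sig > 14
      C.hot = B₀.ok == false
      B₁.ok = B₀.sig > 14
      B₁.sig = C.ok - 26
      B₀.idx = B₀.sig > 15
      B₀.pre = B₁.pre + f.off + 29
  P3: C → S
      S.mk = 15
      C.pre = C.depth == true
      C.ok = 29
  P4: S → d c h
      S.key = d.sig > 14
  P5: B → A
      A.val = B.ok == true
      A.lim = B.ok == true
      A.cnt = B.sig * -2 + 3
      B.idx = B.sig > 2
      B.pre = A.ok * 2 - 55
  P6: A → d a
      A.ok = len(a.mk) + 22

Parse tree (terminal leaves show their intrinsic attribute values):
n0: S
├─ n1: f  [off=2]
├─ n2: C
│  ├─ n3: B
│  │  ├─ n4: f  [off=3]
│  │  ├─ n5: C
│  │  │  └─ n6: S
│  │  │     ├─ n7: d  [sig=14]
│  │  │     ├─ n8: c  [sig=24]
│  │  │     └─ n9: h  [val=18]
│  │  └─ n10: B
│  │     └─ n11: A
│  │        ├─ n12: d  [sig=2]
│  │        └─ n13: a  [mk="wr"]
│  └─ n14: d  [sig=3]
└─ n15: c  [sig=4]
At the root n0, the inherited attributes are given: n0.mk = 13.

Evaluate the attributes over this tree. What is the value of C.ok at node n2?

10

1. n0.mk = 13  [given at root]
2. n1.off = 2  [terminal]
3. n2.depth = true  [f.off > 1]
4. n2.hot = false  [false]
5. n3.ok = true  [C.hot == false]
6. n3.sig = 15  [15]
7. n4.off = 3  [terminal]
8. n5.depth = true  [B₀.sig > 14]
9. n5.hot = false  [B₀.ok == false]
10. n6.mk = 15  [15]
11. n7.sig = 14  [terminal]
12. n8.sig = 24  [terminal]
13. n9.val = 18  [terminal]
14. n6.key = false  [d.sig > 14]
15. n5.pre = true  [C.depth == true]
16. n5.ok = 29  [29]
17. n10.ok = true  [B₀.sig > 14]
18. n10.sig = 3  [C.ok - 26]
19. n11.val = true  [B.ok == true]
20. n11.lim = true  [B.ok == true]
21. n11.cnt = -3  [B.sig * -2 + 3]
22. n12.sig = 2  [terminal]
23. n13.mk = "wr"  [terminal]
24. n11.ok = 24  [len(a.mk) + 22]
25. n10.idx = true  [B.sig > 2]
26. n10.pre = -7  [A.ok * 2 - 55]
27. n3.idx = false  [B₀.sig > 15]
28. n3.pre = 25  [B₁.pre + f.off + 29]
29. n14.sig = 3  [terminal]
30. n2.pre = false  [B.pre == d.sig]
31. n2.ok = 10  [B.pre + d.sig - 18]
32. n15.sig = 4  [terminal]
33. n0.key = false  [C.pre == true]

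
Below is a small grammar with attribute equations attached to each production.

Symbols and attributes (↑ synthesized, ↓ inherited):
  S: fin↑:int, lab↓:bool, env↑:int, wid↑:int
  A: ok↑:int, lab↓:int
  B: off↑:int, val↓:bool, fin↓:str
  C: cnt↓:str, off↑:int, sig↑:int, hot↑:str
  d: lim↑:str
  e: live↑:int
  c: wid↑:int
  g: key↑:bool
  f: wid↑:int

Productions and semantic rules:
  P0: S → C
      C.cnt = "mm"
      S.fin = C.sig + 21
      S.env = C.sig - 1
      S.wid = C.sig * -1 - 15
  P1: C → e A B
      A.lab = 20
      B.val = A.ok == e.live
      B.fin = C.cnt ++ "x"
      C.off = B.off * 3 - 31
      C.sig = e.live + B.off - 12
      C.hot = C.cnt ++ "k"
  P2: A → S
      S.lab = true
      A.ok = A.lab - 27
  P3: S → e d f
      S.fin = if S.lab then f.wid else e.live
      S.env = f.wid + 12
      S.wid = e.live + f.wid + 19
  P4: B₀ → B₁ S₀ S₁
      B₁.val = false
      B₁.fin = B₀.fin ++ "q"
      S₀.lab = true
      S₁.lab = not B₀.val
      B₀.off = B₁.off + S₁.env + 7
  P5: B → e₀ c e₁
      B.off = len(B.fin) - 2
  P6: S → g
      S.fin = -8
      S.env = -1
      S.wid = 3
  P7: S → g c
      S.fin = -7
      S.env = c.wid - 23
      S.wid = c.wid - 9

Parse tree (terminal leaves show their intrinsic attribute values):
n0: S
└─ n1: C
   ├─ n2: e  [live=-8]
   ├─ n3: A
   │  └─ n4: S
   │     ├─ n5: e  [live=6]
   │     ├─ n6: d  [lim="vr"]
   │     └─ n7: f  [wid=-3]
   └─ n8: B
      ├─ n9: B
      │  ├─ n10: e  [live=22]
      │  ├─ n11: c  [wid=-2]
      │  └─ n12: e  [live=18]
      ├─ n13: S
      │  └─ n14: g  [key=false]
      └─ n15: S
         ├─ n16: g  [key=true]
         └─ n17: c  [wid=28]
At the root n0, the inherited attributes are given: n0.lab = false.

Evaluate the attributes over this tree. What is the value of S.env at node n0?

1. n0.lab = false  [given at root]
2. n1.cnt = "mm"  ["mm"]
3. n2.live = -8  [terminal]
4. n3.lab = 20  [20]
5. n4.lab = true  [true]
6. n5.live = 6  [terminal]
7. n6.lim = "vr"  [terminal]
8. n7.wid = -3  [terminal]
9. n4.fin = -3  [if S.lab then f.wid else e.live]
10. n4.env = 9  [f.wid + 12]
11. n4.wid = 22  [e.live + f.wid + 19]
12. n3.ok = -7  [A.lab - 27]
13. n8.val = false  [A.ok == e.live]
14. n8.fin = "mmx"  [C.cnt ++ "x"]
15. n9.val = false  [false]
16. n9.fin = "mmxq"  [B₀.fin ++ "q"]
17. n10.live = 22  [terminal]
18. n11.wid = -2  [terminal]
19. n12.live = 18  [terminal]
20. n9.off = 2  [len(B.fin) - 2]
21. n13.lab = true  [true]
22. n14.key = false  [terminal]
23. n13.fin = -8  [-8]
24. n13.env = -1  [-1]
25. n13.wid = 3  [3]
26. n15.lab = true  [not B₀.val]
27. n16.key = true  [terminal]
28. n17.wid = 28  [terminal]
29. n15.fin = -7  [-7]
30. n15.env = 5  [c.wid - 23]
31. n15.wid = 19  [c.wid - 9]
32. n8.off = 14  [B₁.off + S₁.env + 7]
33. n1.off = 11  [B.off * 3 - 31]
34. n1.sig = -6  [e.live + B.off - 12]
35. n1.hot = "mmk"  [C.cnt ++ "k"]
36. n0.fin = 15  [C.sig + 21]
37. n0.env = -7  [C.sig - 1]
38. n0.wid = -9  [C.sig * -1 - 15]

-7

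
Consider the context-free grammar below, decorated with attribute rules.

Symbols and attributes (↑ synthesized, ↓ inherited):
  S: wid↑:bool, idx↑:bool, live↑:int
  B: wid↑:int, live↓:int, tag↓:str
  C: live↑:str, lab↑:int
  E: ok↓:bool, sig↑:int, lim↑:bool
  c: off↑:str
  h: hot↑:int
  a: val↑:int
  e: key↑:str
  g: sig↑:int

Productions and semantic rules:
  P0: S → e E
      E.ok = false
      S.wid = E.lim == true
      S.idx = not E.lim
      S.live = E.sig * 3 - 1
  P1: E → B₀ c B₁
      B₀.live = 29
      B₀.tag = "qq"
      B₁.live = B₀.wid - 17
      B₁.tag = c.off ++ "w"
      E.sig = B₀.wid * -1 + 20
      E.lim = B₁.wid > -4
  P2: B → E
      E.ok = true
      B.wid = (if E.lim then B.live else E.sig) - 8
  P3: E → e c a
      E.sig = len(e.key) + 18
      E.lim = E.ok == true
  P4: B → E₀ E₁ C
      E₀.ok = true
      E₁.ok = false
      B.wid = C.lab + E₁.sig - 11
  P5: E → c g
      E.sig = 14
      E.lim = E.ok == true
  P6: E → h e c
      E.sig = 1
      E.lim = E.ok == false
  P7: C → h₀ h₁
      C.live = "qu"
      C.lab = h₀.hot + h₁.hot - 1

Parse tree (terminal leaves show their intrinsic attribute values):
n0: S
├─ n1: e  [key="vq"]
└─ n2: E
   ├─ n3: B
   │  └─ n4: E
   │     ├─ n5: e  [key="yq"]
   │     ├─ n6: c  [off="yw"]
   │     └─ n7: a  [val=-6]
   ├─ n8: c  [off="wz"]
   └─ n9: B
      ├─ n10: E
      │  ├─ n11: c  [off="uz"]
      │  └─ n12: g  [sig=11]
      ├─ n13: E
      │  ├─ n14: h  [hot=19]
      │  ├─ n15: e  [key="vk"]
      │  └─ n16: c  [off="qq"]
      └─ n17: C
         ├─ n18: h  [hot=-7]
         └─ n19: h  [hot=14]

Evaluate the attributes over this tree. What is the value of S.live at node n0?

-4

1. n1.key = "vq"  [terminal]
2. n2.ok = false  [false]
3. n3.live = 29  [29]
4. n3.tag = "qq"  ["qq"]
5. n4.ok = true  [true]
6. n5.key = "yq"  [terminal]
7. n6.off = "yw"  [terminal]
8. n7.val = -6  [terminal]
9. n4.sig = 20  [len(e.key) + 18]
10. n4.lim = true  [E.ok == true]
11. n3.wid = 21  [(if E.lim then B.live else E.sig) - 8]
12. n8.off = "wz"  [terminal]
13. n9.live = 4  [B₀.wid - 17]
14. n9.tag = "wzw"  [c.off ++ "w"]
15. n10.ok = true  [true]
16. n11.off = "uz"  [terminal]
17. n12.sig = 11  [terminal]
18. n10.sig = 14  [14]
19. n10.lim = true  [E.ok == true]
20. n13.ok = false  [false]
21. n14.hot = 19  [terminal]
22. n15.key = "vk"  [terminal]
23. n16.off = "qq"  [terminal]
24. n13.sig = 1  [1]
25. n13.lim = true  [E.ok == false]
26. n18.hot = -7  [terminal]
27. n19.hot = 14  [terminal]
28. n17.live = "qu"  ["qu"]
29. n17.lab = 6  [h₀.hot + h₁.hot - 1]
30. n9.wid = -4  [C.lab + E₁.sig - 11]
31. n2.sig = -1  [B₀.wid * -1 + 20]
32. n2.lim = false  [B₁.wid > -4]
33. n0.wid = false  [E.lim == true]
34. n0.idx = true  [not E.lim]
35. n0.live = -4  [E.sig * 3 - 1]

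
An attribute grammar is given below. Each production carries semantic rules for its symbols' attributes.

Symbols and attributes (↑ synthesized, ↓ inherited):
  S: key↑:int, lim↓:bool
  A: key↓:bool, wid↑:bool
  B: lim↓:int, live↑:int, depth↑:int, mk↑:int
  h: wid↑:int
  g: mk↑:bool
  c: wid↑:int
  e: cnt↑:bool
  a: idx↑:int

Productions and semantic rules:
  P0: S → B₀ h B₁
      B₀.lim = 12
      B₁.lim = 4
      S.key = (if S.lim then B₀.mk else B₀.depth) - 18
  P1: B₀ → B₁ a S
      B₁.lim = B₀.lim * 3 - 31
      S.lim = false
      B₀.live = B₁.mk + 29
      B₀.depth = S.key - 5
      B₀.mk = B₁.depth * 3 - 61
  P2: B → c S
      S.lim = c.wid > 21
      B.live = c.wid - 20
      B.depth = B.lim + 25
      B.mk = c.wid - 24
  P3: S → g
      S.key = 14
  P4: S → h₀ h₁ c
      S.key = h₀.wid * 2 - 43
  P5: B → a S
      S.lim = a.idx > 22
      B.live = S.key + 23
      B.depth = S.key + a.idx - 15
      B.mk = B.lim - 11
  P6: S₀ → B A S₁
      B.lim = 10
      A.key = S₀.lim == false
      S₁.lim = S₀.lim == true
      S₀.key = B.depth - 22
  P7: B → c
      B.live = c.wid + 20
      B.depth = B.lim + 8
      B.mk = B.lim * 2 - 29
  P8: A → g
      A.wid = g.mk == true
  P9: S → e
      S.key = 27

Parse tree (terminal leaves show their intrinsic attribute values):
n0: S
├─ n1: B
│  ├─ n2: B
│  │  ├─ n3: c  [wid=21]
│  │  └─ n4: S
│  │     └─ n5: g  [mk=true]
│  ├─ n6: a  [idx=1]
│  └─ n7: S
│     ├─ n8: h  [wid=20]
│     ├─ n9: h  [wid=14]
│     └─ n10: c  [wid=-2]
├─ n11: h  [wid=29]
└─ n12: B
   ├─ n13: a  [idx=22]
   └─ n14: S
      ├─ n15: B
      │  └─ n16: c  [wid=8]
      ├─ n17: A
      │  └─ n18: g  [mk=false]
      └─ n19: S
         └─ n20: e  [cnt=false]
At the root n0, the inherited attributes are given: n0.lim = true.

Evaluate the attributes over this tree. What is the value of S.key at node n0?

11

1. n0.lim = true  [given at root]
2. n1.lim = 12  [12]
3. n2.lim = 5  [B₀.lim * 3 - 31]
4. n3.wid = 21  [terminal]
5. n4.lim = false  [c.wid > 21]
6. n5.mk = true  [terminal]
7. n4.key = 14  [14]
8. n2.live = 1  [c.wid - 20]
9. n2.depth = 30  [B.lim + 25]
10. n2.mk = -3  [c.wid - 24]
11. n6.idx = 1  [terminal]
12. n7.lim = false  [false]
13. n8.wid = 20  [terminal]
14. n9.wid = 14  [terminal]
15. n10.wid = -2  [terminal]
16. n7.key = -3  [h₀.wid * 2 - 43]
17. n1.live = 26  [B₁.mk + 29]
18. n1.depth = -8  [S.key - 5]
19. n1.mk = 29  [B₁.depth * 3 - 61]
20. n11.wid = 29  [terminal]
21. n12.lim = 4  [4]
22. n13.idx = 22  [terminal]
23. n14.lim = false  [a.idx > 22]
24. n15.lim = 10  [10]
25. n16.wid = 8  [terminal]
26. n15.live = 28  [c.wid + 20]
27. n15.depth = 18  [B.lim + 8]
28. n15.mk = -9  [B.lim * 2 - 29]
29. n17.key = true  [S₀.lim == false]
30. n18.mk = false  [terminal]
31. n17.wid = false  [g.mk == true]
32. n19.lim = false  [S₀.lim == true]
33. n20.cnt = false  [terminal]
34. n19.key = 27  [27]
35. n14.key = -4  [B.depth - 22]
36. n12.live = 19  [S.key + 23]
37. n12.depth = 3  [S.key + a.idx - 15]
38. n12.mk = -7  [B.lim - 11]
39. n0.key = 11  [(if S.lim then B₀.mk else B₀.depth) - 18]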